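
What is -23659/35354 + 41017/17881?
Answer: 1027068439/632164874 ≈ 1.6247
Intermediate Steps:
-23659/35354 + 41017/17881 = 1027068439/632164874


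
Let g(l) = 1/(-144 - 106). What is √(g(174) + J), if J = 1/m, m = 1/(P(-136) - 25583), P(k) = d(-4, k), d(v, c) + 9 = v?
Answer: I*√63990010/50 ≈ 159.99*I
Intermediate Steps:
d(v, c) = -9 + v
P(k) = -13 (P(k) = -9 - 4 = -13)
g(l) = -1/250 (g(l) = 1/(-250) = -1/250)
m = -1/25596 (m = 1/(-13 - 25583) = 1/(-25596) = -1/25596 ≈ -3.9069e-5)
J = -25596 (J = 1/(-1/25596) = -25596)
√(g(174) + J) = √(-1/250 - 25596) = √(-6399001/250) = I*√63990010/50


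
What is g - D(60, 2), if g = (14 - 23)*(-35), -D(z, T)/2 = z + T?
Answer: 439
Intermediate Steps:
D(z, T) = -2*T - 2*z (D(z, T) = -2*(z + T) = -2*(T + z) = -2*T - 2*z)
g = 315 (g = -9*(-35) = 315)
g - D(60, 2) = 315 - (-2*2 - 2*60) = 315 - (-4 - 120) = 315 - 1*(-124) = 315 + 124 = 439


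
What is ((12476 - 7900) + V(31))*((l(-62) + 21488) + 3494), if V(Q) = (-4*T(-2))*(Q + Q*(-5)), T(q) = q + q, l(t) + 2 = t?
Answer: 64587456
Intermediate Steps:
l(t) = -2 + t
T(q) = 2*q
V(Q) = -64*Q (V(Q) = (-8*(-2))*(Q + Q*(-5)) = (-4*(-4))*(Q - 5*Q) = 16*(-4*Q) = -64*Q)
((12476 - 7900) + V(31))*((l(-62) + 21488) + 3494) = ((12476 - 7900) - 64*31)*(((-2 - 62) + 21488) + 3494) = (4576 - 1984)*((-64 + 21488) + 3494) = 2592*(21424 + 3494) = 2592*24918 = 64587456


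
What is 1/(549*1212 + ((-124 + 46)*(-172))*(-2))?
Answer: 1/638556 ≈ 1.5660e-6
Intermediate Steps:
1/(549*1212 + ((-124 + 46)*(-172))*(-2)) = 1/(665388 - 78*(-172)*(-2)) = 1/(665388 + 13416*(-2)) = 1/(665388 - 26832) = 1/638556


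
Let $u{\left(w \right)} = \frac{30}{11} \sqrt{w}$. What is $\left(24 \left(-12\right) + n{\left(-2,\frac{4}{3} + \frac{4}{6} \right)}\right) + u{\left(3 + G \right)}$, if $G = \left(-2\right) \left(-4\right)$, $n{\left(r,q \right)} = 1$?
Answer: $-287 + \frac{30 \sqrt{11}}{11} \approx -277.95$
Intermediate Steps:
$G = 8$
$u{\left(w \right)} = \frac{30 \sqrt{w}}{11}$ ($u{\left(w \right)} = 30 \cdot \frac{1}{11} \sqrt{w} = \frac{30 \sqrt{w}}{11}$)
$\left(24 \left(-12\right) + n{\left(-2,\frac{4}{3} + \frac{4}{6} \right)}\right) + u{\left(3 + G \right)} = \left(24 \left(-12\right) + 1\right) + \frac{30 \sqrt{3 + 8}}{11} = \left(-288 + 1\right) + \frac{30 \sqrt{11}}{11} = -287 + \frac{30 \sqrt{11}}{11}$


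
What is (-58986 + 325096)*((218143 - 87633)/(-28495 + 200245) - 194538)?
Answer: -177824127562978/3435 ≈ -5.1768e+10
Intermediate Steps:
(-58986 + 325096)*((218143 - 87633)/(-28495 + 200245) - 194538) = 266110*(130510/171750 - 194538) = 266110*(130510*(1/171750) - 194538) = 266110*(13051/17175 - 194538) = 266110*(-3341177099/17175) = -177824127562978/3435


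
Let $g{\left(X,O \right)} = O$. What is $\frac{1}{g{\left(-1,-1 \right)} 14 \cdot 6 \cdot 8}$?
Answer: $- \frac{1}{672} \approx -0.0014881$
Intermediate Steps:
$\frac{1}{g{\left(-1,-1 \right)} 14 \cdot 6 \cdot 8} = \frac{1}{- 14 \cdot 6 \cdot 8} = \frac{1}{\left(-1\right) 84 \cdot 8} = \frac{1}{\left(-84\right) 8} = \frac{1}{-672} = - \frac{1}{672}$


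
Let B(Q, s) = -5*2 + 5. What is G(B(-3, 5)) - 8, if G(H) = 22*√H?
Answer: -8 + 22*I*√5 ≈ -8.0 + 49.193*I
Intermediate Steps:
B(Q, s) = -5 (B(Q, s) = -10 + 5 = -5)
G(B(-3, 5)) - 8 = 22*√(-5) - 8 = 22*(I*√5) - 8 = 22*I*√5 - 8 = -8 + 22*I*√5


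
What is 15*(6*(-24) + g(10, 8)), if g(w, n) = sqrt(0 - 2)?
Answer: -2160 + 15*I*sqrt(2) ≈ -2160.0 + 21.213*I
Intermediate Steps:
g(w, n) = I*sqrt(2) (g(w, n) = sqrt(-2) = I*sqrt(2))
15*(6*(-24) + g(10, 8)) = 15*(6*(-24) + I*sqrt(2)) = 15*(-144 + I*sqrt(2)) = -2160 + 15*I*sqrt(2)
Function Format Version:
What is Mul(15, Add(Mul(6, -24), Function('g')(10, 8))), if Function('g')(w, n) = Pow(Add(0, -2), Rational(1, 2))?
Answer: Add(-2160, Mul(15, I, Pow(2, Rational(1, 2)))) ≈ Add(-2160.0, Mul(21.213, I))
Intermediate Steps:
Function('g')(w, n) = Mul(I, Pow(2, Rational(1, 2))) (Function('g')(w, n) = Pow(-2, Rational(1, 2)) = Mul(I, Pow(2, Rational(1, 2))))
Mul(15, Add(Mul(6, -24), Function('g')(10, 8))) = Mul(15, Add(Mul(6, -24), Mul(I, Pow(2, Rational(1, 2))))) = Mul(15, Add(-144, Mul(I, Pow(2, Rational(1, 2))))) = Add(-2160, Mul(15, I, Pow(2, Rational(1, 2))))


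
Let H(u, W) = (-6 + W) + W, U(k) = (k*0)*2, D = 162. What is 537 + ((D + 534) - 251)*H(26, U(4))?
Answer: -2133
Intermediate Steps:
U(k) = 0 (U(k) = 0*2 = 0)
H(u, W) = -6 + 2*W
537 + ((D + 534) - 251)*H(26, U(4)) = 537 + ((162 + 534) - 251)*(-6 + 2*0) = 537 + (696 - 251)*(-6 + 0) = 537 + 445*(-6) = 537 - 2670 = -2133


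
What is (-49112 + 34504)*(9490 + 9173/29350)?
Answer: -2034461075592/14675 ≈ -1.3863e+8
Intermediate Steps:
(-49112 + 34504)*(9490 + 9173/29350) = -14608*(9490 + 9173*(1/29350)) = -14608*(9490 + 9173/29350) = -14608*278540673/29350 = -2034461075592/14675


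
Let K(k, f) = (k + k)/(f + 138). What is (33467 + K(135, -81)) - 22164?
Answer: 214847/19 ≈ 11308.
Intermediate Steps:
K(k, f) = 2*k/(138 + f) (K(k, f) = (2*k)/(138 + f) = 2*k/(138 + f))
(33467 + K(135, -81)) - 22164 = (33467 + 2*135/(138 - 81)) - 22164 = (33467 + 2*135/57) - 22164 = (33467 + 2*135*(1/57)) - 22164 = (33467 + 90/19) - 22164 = 635963/19 - 22164 = 214847/19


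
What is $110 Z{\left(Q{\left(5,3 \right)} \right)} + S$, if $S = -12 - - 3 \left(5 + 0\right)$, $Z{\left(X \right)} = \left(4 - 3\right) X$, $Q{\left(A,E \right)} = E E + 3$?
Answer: $1323$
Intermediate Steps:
$Q{\left(A,E \right)} = 3 + E^{2}$ ($Q{\left(A,E \right)} = E^{2} + 3 = 3 + E^{2}$)
$Z{\left(X \right)} = X$ ($Z{\left(X \right)} = 1 X = X$)
$S = 3$ ($S = -12 - \left(-3\right) 5 = -12 - -15 = -12 + 15 = 3$)
$110 Z{\left(Q{\left(5,3 \right)} \right)} + S = 110 \left(3 + 3^{2}\right) + 3 = 110 \left(3 + 9\right) + 3 = 110 \cdot 12 + 3 = 1320 + 3 = 1323$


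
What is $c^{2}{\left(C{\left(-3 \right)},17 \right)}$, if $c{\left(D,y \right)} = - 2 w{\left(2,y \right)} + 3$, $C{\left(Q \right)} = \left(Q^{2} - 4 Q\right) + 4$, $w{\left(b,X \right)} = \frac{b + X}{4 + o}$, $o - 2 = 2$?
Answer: $\frac{49}{16} \approx 3.0625$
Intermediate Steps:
$o = 4$ ($o = 2 + 2 = 4$)
$w{\left(b,X \right)} = \frac{X}{8} + \frac{b}{8}$ ($w{\left(b,X \right)} = \frac{b + X}{4 + 4} = \frac{X + b}{8} = \left(X + b\right) \frac{1}{8} = \frac{X}{8} + \frac{b}{8}$)
$C{\left(Q \right)} = 4 + Q^{2} - 4 Q$
$c{\left(D,y \right)} = \frac{5}{2} - \frac{y}{4}$ ($c{\left(D,y \right)} = - 2 \left(\frac{y}{8} + \frac{1}{8} \cdot 2\right) + 3 = - 2 \left(\frac{y}{8} + \frac{1}{4}\right) + 3 = - 2 \left(\frac{1}{4} + \frac{y}{8}\right) + 3 = \left(- \frac{1}{2} - \frac{y}{4}\right) + 3 = \frac{5}{2} - \frac{y}{4}$)
$c^{2}{\left(C{\left(-3 \right)},17 \right)} = \left(\frac{5}{2} - \frac{17}{4}\right)^{2} = \left(- \frac{7}{4}\right)^{2} = \frac{49}{16}$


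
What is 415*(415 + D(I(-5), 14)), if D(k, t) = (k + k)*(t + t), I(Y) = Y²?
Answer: 753225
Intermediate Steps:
D(k, t) = 4*k*t (D(k, t) = (2*k)*(2*t) = 4*k*t)
415*(415 + D(I(-5), 14)) = 415*(415 + 4*(-5)²*14) = 415*(415 + 4*25*14) = 415*(415 + 1400) = 415*1815 = 753225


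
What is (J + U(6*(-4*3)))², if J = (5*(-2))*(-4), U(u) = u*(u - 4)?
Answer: 30382144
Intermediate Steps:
U(u) = u*(-4 + u)
J = 40 (J = -10*(-4) = 40)
(J + U(6*(-4*3)))² = (40 + (6*(-4*3))*(-4 + 6*(-4*3)))² = (40 + (6*(-12))*(-4 + 6*(-12)))² = (40 - 72*(-4 - 72))² = (40 - 72*(-76))² = (40 + 5472)² = 5512² = 30382144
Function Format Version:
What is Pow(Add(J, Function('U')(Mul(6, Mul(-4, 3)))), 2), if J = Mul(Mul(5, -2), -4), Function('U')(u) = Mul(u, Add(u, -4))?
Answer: 30382144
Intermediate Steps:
Function('U')(u) = Mul(u, Add(-4, u))
J = 40 (J = Mul(-10, -4) = 40)
Pow(Add(J, Function('U')(Mul(6, Mul(-4, 3)))), 2) = Pow(Add(40, Mul(Mul(6, Mul(-4, 3)), Add(-4, Mul(6, Mul(-4, 3))))), 2) = Pow(Add(40, Mul(Mul(6, -12), Add(-4, Mul(6, -12)))), 2) = Pow(Add(40, Mul(-72, Add(-4, -72))), 2) = Pow(Add(40, Mul(-72, -76)), 2) = Pow(Add(40, 5472), 2) = Pow(5512, 2) = 30382144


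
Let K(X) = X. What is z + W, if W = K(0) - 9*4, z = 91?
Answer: 55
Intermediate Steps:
W = -36 (W = 0 - 9*4 = 0 - 36 = -36)
z + W = 91 - 36 = 55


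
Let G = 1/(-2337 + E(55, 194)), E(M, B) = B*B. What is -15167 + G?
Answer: -535379932/35299 ≈ -15167.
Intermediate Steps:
E(M, B) = B²
G = 1/35299 (G = 1/(-2337 + 194²) = 1/(-2337 + 37636) = 1/35299 ≈ 2.8329e-5)
-15167 + G = -15167 + 1/35299 = -535379932/35299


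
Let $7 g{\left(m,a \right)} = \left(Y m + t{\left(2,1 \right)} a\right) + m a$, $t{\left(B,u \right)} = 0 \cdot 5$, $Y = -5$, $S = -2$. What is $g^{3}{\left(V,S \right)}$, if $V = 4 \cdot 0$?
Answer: $0$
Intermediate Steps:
$V = 0$
$t{\left(B,u \right)} = 0$
$g{\left(m,a \right)} = - \frac{5 m}{7} + \frac{a m}{7}$ ($g{\left(m,a \right)} = \frac{\left(- 5 m + 0 a\right) + m a}{7} = \frac{\left(- 5 m + 0\right) + a m}{7} = \frac{- 5 m + a m}{7} = - \frac{5 m}{7} + \frac{a m}{7}$)
$g^{3}{\left(V,S \right)} = \left(\frac{1}{7} \cdot 0 \left(-5 - 2\right)\right)^{3} = \left(\frac{1}{7} \cdot 0 \left(-7\right)\right)^{3} = 0^{3} = 0$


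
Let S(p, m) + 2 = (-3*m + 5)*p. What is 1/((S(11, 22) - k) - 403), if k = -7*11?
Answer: -1/999 ≈ -0.0010010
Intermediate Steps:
S(p, m) = -2 + p*(5 - 3*m) (S(p, m) = -2 + (-3*m + 5)*p = -2 + (5 - 3*m)*p = -2 + p*(5 - 3*m))
k = -77
1/((S(11, 22) - k) - 403) = 1/(((-2 + 5*11 - 3*22*11) - 1*(-77)) - 403) = 1/(((-2 + 55 - 726) + 77) - 403) = 1/((-673 + 77) - 403) = 1/(-596 - 403) = 1/(-999) = -1/999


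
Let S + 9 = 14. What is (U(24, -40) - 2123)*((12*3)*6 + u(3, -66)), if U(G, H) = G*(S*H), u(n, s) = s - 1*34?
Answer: -803068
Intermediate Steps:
S = 5 (S = -9 + 14 = 5)
u(n, s) = -34 + s (u(n, s) = s - 34 = -34 + s)
U(G, H) = 5*G*H (U(G, H) = G*(5*H) = 5*G*H)
(U(24, -40) - 2123)*((12*3)*6 + u(3, -66)) = (5*24*(-40) - 2123)*((12*3)*6 + (-34 - 66)) = (-4800 - 2123)*(36*6 - 100) = -6923*(216 - 100) = -6923*116 = -803068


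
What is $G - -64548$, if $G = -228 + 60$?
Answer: $64380$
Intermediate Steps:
$G = -168$
$G - -64548 = -168 - -64548 = -168 + 64548 = 64380$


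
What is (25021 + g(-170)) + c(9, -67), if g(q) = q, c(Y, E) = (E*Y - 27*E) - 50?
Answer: 26007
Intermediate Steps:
c(Y, E) = -50 - 27*E + E*Y (c(Y, E) = (-27*E + E*Y) - 50 = -50 - 27*E + E*Y)
(25021 + g(-170)) + c(9, -67) = (25021 - 170) + (-50 - 27*(-67) - 67*9) = 24851 + (-50 + 1809 - 603) = 24851 + 1156 = 26007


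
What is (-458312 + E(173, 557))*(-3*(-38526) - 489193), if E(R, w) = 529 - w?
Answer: 171242699100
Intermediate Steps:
(-458312 + E(173, 557))*(-3*(-38526) - 489193) = (-458312 + (529 - 1*557))*(-3*(-38526) - 489193) = (-458312 + (529 - 557))*(115578 - 489193) = (-458312 - 28)*(-373615) = -458340*(-373615) = 171242699100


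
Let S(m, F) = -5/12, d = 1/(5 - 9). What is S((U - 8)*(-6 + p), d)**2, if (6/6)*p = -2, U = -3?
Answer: 25/144 ≈ 0.17361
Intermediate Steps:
p = -2
d = -1/4 (d = 1/(-4) = -1/4 ≈ -0.25000)
S(m, F) = -5/12 (S(m, F) = -5*1/12 = -5/12)
S((U - 8)*(-6 + p), d)**2 = (-5/12)**2 = 25/144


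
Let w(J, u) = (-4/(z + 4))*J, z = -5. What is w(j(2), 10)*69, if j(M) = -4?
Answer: -1104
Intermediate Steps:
w(J, u) = 4*J (w(J, u) = (-4/(-5 + 4))*J = (-4/(-1))*J = (-1*(-4))*J = 4*J)
w(j(2), 10)*69 = (4*(-4))*69 = -16*69 = -1104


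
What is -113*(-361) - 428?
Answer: 40365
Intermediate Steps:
-113*(-361) - 428 = 40793 - 428 = 40365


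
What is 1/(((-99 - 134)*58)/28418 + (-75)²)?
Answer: 14209/79918868 ≈ 0.00017779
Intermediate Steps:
1/(((-99 - 134)*58)/28418 + (-75)²) = 1/(-233*58*(1/28418) + 5625) = 1/(-13514*1/28418 + 5625) = 1/(-6757/14209 + 5625) = 1/(79918868/14209) = 14209/79918868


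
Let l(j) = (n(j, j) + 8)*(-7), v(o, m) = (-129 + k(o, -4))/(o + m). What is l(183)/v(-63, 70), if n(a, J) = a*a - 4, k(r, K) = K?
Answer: 234451/19 ≈ 12340.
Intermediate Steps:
n(a, J) = -4 + a² (n(a, J) = a² - 4 = -4 + a²)
v(o, m) = -133/(m + o) (v(o, m) = (-129 - 4)/(o + m) = -133/(m + o))
l(j) = -28 - 7*j² (l(j) = ((-4 + j²) + 8)*(-7) = (4 + j²)*(-7) = -28 - 7*j²)
l(183)/v(-63, 70) = (-28 - 7*183²)/((-133/(70 - 63))) = (-28 - 7*33489)/((-133/7)) = (-28 - 234423)/((-133*⅐)) = -234451/(-19) = -234451*(-1/19) = 234451/19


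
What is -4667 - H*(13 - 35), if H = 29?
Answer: -4029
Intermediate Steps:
-4667 - H*(13 - 35) = -4667 - 29*(13 - 35) = -4667 - 29*(-22) = -4667 - 1*(-638) = -4667 + 638 = -4029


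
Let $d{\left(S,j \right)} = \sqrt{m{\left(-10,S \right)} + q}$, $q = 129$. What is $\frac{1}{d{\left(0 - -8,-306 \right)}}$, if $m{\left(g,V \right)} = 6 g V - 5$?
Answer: $- \frac{i \sqrt{89}}{178} \approx - 0.053 i$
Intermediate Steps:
$m{\left(g,V \right)} = -5 + 6 V g$ ($m{\left(g,V \right)} = 6 V g - 5 = -5 + 6 V g$)
$d{\left(S,j \right)} = \sqrt{124 - 60 S}$ ($d{\left(S,j \right)} = \sqrt{\left(-5 + 6 S \left(-10\right)\right) + 129} = \sqrt{\left(-5 - 60 S\right) + 129} = \sqrt{124 - 60 S}$)
$\frac{1}{d{\left(0 - -8,-306 \right)}} = \frac{1}{2 \sqrt{31 - 15 \left(0 - -8\right)}} = \frac{1}{2 \sqrt{31 - 15 \left(0 + 8\right)}} = \frac{1}{2 \sqrt{31 - 120}} = \frac{1}{2 \sqrt{-89}} = \frac{1}{2 i \sqrt{89}} = - \frac{i \sqrt{89}}{178}$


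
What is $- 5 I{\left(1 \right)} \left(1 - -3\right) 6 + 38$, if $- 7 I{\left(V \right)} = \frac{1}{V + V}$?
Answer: $\frac{326}{7} \approx 46.571$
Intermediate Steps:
$I{\left(V \right)} = - \frac{1}{14 V}$ ($I{\left(V \right)} = - \frac{1}{7 \left(V + V\right)} = - \frac{1}{7 \cdot 2 V} = - \frac{\frac{1}{2} \frac{1}{V}}{7} = - \frac{1}{14 V}$)
$- 5 I{\left(1 \right)} \left(1 - -3\right) 6 + 38 = - 5 \left(- \frac{1}{14 \cdot 1}\right) \left(1 - -3\right) 6 + 38 = - 5 \left(\left(- \frac{1}{14}\right) 1\right) \left(1 + 3\right) 6 + 38 = \left(-5\right) \left(- \frac{1}{14}\right) 4 \cdot 6 + 38 = \frac{5}{14} \cdot 4 \cdot 6 + 38 = \frac{10}{7} \cdot 6 + 38 = \frac{60}{7} + 38 = \frac{326}{7}$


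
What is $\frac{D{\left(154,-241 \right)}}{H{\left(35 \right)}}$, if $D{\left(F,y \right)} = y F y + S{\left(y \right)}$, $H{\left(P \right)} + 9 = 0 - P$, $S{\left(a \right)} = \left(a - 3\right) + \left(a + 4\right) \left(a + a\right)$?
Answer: $- \frac{2264616}{11} \approx -2.0587 \cdot 10^{5}$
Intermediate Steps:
$S{\left(a \right)} = -3 + a + 2 a \left(4 + a\right)$ ($S{\left(a \right)} = \left(-3 + a\right) + \left(4 + a\right) 2 a = \left(-3 + a\right) + 2 a \left(4 + a\right) = -3 + a + 2 a \left(4 + a\right)$)
$H{\left(P \right)} = -9 - P$ ($H{\left(P \right)} = -9 + \left(0 - P\right) = -9 - P$)
$D{\left(F,y \right)} = -3 + 2 y^{2} + 9 y + F y^{2}$ ($D{\left(F,y \right)} = y F y + \left(-3 + 2 y^{2} + 9 y\right) = F y y + \left(-3 + 2 y^{2} + 9 y\right) = F y^{2} + \left(-3 + 2 y^{2} + 9 y\right) = -3 + 2 y^{2} + 9 y + F y^{2}$)
$\frac{D{\left(154,-241 \right)}}{H{\left(35 \right)}} = \frac{-3 + 2 \left(-241\right)^{2} + 9 \left(-241\right) + 154 \left(-241\right)^{2}}{-9 - 35} = \frac{-3 + 2 \cdot 58081 - 2169 + 154 \cdot 58081}{-9 - 35} = \frac{-3 + 116162 - 2169 + 8944474}{-44} = 9058464 \left(- \frac{1}{44}\right) = - \frac{2264616}{11}$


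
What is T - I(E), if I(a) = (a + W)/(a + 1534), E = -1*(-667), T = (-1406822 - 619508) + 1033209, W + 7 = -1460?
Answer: -2185858521/2201 ≈ -9.9312e+5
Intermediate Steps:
W = -1467 (W = -7 - 1460 = -1467)
T = -993121 (T = -2026330 + 1033209 = -993121)
E = 667
I(a) = (-1467 + a)/(1534 + a) (I(a) = (a - 1467)/(a + 1534) = (-1467 + a)/(1534 + a))
T - I(E) = -993121 - (-1467 + 667)/(1534 + 667) = -993121 - (-800)/2201 = -993121 - 1*(-800/2201) = -993121 + 800/2201 = -2185858521/2201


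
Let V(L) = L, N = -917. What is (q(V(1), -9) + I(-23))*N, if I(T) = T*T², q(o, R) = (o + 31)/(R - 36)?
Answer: 502100599/45 ≈ 1.1158e+7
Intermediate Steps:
q(o, R) = (31 + o)/(-36 + R)
I(T) = T³
(q(V(1), -9) + I(-23))*N = ((31 + 1)/(-36 - 9) + (-23)³)*(-917) = (32/(-45) - 12167)*(-917) = (-1/45*32 - 12167)*(-917) = (-32/45 - 12167)*(-917) = -547547/45*(-917) = 502100599/45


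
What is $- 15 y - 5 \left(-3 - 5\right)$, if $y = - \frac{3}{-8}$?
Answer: $\frac{275}{8} \approx 34.375$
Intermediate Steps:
$y = \frac{3}{8}$ ($y = \left(-3\right) \left(- \frac{1}{8}\right) = \frac{3}{8} \approx 0.375$)
$- 15 y - 5 \left(-3 - 5\right) = \left(-15\right) \frac{3}{8} - 5 \left(-3 - 5\right) = - \frac{45}{8} - -40 = - \frac{45}{8} + 40 = \frac{275}{8}$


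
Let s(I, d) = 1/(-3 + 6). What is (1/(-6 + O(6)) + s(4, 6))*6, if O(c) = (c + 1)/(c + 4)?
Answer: 46/53 ≈ 0.86792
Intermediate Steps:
s(I, d) = 1/3
O(c) = (1 + c)/(4 + c)
(1/(-6 + O(6)) + s(4, 6))*6 = (1/(-6 + (1 + 6)/(4 + 6)) + 1/3)*6 = (1/(-6 + 7/10) + 1/3)*6 = (1/(-53/10) + 1/3)*6 = (-10/53 + 1/3)*6 = (23/159)*6 = 46/53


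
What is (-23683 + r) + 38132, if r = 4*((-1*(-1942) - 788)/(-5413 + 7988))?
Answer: 37210791/2575 ≈ 14451.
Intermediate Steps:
r = 4616/2575 (r = 4*((1942 - 788)/2575) = 4*(1154*(1/2575)) = 4*(1154/2575) = 4616/2575 ≈ 1.7926)
(-23683 + r) + 38132 = (-23683 + 4616/2575) + 38132 = -60979109/2575 + 38132 = 37210791/2575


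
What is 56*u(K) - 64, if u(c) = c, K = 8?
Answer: 384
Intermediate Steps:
56*u(K) - 64 = 56*8 - 64 = 448 - 64 = 384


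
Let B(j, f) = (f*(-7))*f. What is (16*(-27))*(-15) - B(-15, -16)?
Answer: 8272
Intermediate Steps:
B(j, f) = -7*f² (B(j, f) = (-7*f)*f = -7*f²)
(16*(-27))*(-15) - B(-15, -16) = (16*(-27))*(-15) - (-7)*(-16)² = -432*(-15) - (-7)*256 = 6480 - 1*(-1792) = 6480 + 1792 = 8272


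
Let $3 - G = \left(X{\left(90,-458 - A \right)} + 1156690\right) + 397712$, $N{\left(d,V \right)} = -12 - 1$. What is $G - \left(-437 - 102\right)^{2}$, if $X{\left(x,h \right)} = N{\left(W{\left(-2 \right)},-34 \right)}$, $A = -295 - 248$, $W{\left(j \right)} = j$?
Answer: $-1844907$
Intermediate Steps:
$N{\left(d,V \right)} = -13$ ($N{\left(d,V \right)} = -12 - 1 = -13$)
$A = -543$
$X{\left(x,h \right)} = -13$
$G = -1554386$ ($G = 3 - \left(\left(-13 + 1156690\right) + 397712\right) = 3 - \left(1156677 + 397712\right) = 3 - 1554389 = -1554386$)
$G - \left(-437 - 102\right)^{2} = -1554386 - \left(-437 - 102\right)^{2} = -1554386 - \left(-539\right)^{2} = -1554386 - 290521 = -1844907$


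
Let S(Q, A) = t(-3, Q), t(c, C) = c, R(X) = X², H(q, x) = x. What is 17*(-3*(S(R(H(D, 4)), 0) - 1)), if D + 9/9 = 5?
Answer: 204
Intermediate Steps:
D = 4 (D = -1 + 5 = 4)
S(Q, A) = -3
17*(-3*(S(R(H(D, 4)), 0) - 1)) = 17*(-3*(-3 - 1)) = 17*(-3*(-4)) = 17*12 = 204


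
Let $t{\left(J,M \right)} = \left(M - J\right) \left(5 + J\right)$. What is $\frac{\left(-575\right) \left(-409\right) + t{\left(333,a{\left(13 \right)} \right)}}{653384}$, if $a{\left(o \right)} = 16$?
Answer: $\frac{128029}{653384} \approx 0.19595$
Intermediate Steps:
$t{\left(J,M \right)} = \left(5 + J\right) \left(M - J\right)$
$\frac{\left(-575\right) \left(-409\right) + t{\left(333,a{\left(13 \right)} \right)}}{653384} = \frac{\left(-575\right) \left(-409\right) + \left(- 333^{2} - 1665 + 5 \cdot 16 + 333 \cdot 16\right)}{653384} = \left(235175 + \left(\left(-1\right) 110889 - 1665 + 80 + 5328\right)\right) \frac{1}{653384} = \left(235175 + \left(-110889 - 1665 + 80 + 5328\right)\right) \frac{1}{653384} = \left(235175 - 107146\right) \frac{1}{653384} = 128029 \cdot \frac{1}{653384} = \frac{128029}{653384}$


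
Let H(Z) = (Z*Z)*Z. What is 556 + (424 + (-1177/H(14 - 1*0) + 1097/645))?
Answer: 1736733403/1769880 ≈ 981.27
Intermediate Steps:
H(Z) = Z³ (H(Z) = Z²*Z = Z³)
556 + (424 + (-1177/H(14 - 1*0) + 1097/645)) = 556 + (424 + (-1177/(14 - 1*0)³ + 1097/645)) = 556 + (424 + (-1177/(14 + 0)³ + 1097*(1/645))) = 556 + (424 + (-1177/(14³) + 1097/645)) = 556 + (424 + (-1177/2744 + 1097/645)) = 556 + (424 + 2251003/1769880) = 556 + 752680123/1769880 = 1736733403/1769880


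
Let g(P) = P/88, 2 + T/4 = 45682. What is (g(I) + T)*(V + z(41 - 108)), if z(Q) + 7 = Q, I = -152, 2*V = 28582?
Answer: 28574762517/11 ≈ 2.5977e+9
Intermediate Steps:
V = 14291 (V = (1/2)*28582 = 14291)
T = 182720 (T = -8 + 4*45682 = -8 + 182728 = 182720)
z(Q) = -7 + Q
g(P) = P/88 (g(P) = P*(1/88) = P/88)
(g(I) + T)*(V + z(41 - 108)) = ((1/88)*(-152) + 182720)*(14291 + (-7 + (41 - 108))) = (-19/11 + 182720)*(14291 + (-7 - 67)) = 2009901*(14291 - 74)/11 = (2009901/11)*14217 = 28574762517/11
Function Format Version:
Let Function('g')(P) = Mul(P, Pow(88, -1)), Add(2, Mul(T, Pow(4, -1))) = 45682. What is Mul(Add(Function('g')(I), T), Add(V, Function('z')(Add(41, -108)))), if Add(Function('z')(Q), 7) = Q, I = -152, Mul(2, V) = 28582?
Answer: Rational(28574762517, 11) ≈ 2.5977e+9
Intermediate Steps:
V = 14291 (V = Mul(Rational(1, 2), 28582) = 14291)
T = 182720 (T = Add(-8, Mul(4, 45682)) = Add(-8, 182728) = 182720)
Function('z')(Q) = Add(-7, Q)
Function('g')(P) = Mul(Rational(1, 88), P) (Function('g')(P) = Mul(P, Rational(1, 88)) = Mul(Rational(1, 88), P))
Mul(Add(Function('g')(I), T), Add(V, Function('z')(Add(41, -108)))) = Mul(Add(Mul(Rational(1, 88), -152), 182720), Add(14291, Add(-7, Add(41, -108)))) = Mul(Add(Rational(-19, 11), 182720), Add(14291, Add(-7, -67))) = Mul(Rational(2009901, 11), Add(14291, -74)) = Mul(Rational(2009901, 11), 14217) = Rational(28574762517, 11)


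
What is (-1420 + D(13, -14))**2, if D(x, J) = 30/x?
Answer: 339664900/169 ≈ 2.0099e+6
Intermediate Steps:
(-1420 + D(13, -14))**2 = (-1420 + 30/13)**2 = (-18430/13)**2 = 339664900/169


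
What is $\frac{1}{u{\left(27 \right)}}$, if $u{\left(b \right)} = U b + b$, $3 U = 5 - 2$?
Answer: $\frac{1}{54} \approx 0.018519$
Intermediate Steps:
$U = 1$ ($U = \frac{5 - 2}{3} = \frac{1}{3} \cdot 3 = 1$)
$u{\left(b \right)} = 2 b$ ($u{\left(b \right)} = 1 b + b = b + b = 2 b$)
$\frac{1}{u{\left(27 \right)}} = \frac{1}{2 \cdot 27} = \frac{1}{54}$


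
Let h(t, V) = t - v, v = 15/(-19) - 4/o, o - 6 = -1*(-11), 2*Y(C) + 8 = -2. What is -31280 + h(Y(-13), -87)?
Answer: -10104724/323 ≈ -31284.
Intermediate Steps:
Y(C) = -5 (Y(C) = -4 + (½)*(-2) = -4 - 1 = -5)
o = 17 (o = 6 - 1*(-11) = 6 + 11 = 17)
v = -331/323 (v = 15/(-19) - 4/17 = 15*(-1/19) - 4*1/17 = -15/19 - 4/17 = -331/323 ≈ -1.0248)
h(t, V) = 331/323 + t (h(t, V) = t - 1*(-331/323) = t + 331/323 = 331/323 + t)
-31280 + h(Y(-13), -87) = -31280 + (331/323 - 5) = -31280 - 1284/323 = -10104724/323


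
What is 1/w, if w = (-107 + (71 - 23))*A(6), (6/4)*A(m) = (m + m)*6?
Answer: -1/2832 ≈ -0.00035311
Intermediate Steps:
A(m) = 8*m (A(m) = 2*((m + m)*6)/3 = 2*((2*m)*6)/3 = 2*(12*m)/3 = 8*m)
w = -2832 (w = (-107 + (71 - 23))*(8*6) = (-107 + 48)*48 = -59*48 = -2832)
1/w = 1/(-2832) = -1/2832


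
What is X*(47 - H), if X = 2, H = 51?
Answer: -8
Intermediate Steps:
X*(47 - H) = 2*(47 - 1*51) = 2*(47 - 51) = 2*(-4) = -8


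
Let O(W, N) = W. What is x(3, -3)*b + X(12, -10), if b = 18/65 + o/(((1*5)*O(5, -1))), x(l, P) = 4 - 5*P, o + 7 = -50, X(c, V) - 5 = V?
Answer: -13994/325 ≈ -43.058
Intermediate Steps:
X(c, V) = 5 + V
o = -57 (o = -7 - 50 = -57)
b = -651/325 (b = 18/65 - 57/((1*5)*5) = 18*(1/65) - 57/(5*5) = 18/65 - 57/25 = -651/325 ≈ -2.0031)
x(3, -3)*b + X(12, -10) = (4 - 5*(-3))*(-651/325) + (5 - 10) = (4 + 15)*(-651/325) - 5 = 19*(-651/325) - 5 = -12369/325 - 5 = -13994/325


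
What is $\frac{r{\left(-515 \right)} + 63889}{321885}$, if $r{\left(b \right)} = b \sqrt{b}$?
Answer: $\frac{63889}{321885} - \frac{103 i \sqrt{515}}{64377} \approx 0.19848 - 0.036309 i$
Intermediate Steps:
$r{\left(b \right)} = b^{\frac{3}{2}}$
$\frac{r{\left(-515 \right)} + 63889}{321885} = \frac{\left(-515\right)^{\frac{3}{2}} + 63889}{321885} = \left(- 515 i \sqrt{515} + 63889\right) \frac{1}{321885} = \left(63889 - 515 i \sqrt{515}\right) \frac{1}{321885} = \frac{63889}{321885} - \frac{103 i \sqrt{515}}{64377}$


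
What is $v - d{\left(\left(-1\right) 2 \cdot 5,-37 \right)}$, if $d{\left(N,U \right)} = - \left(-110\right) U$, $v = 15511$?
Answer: $19581$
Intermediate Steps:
$d{\left(N,U \right)} = 110 U$
$v - d{\left(\left(-1\right) 2 \cdot 5,-37 \right)} = 15511 - 110 \left(-37\right) = 15511 - -4070 = 15511 + 4070 = 19581$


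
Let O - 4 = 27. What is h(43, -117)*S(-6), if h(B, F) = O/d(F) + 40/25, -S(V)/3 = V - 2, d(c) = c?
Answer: 6248/195 ≈ 32.041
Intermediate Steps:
O = 31 (O = 4 + 27 = 31)
S(V) = 6 - 3*V (S(V) = -3*(V - 2) = -3*(-2 + V) = 6 - 3*V)
h(B, F) = 8/5 + 31/F (h(B, F) = 31/F + 40/25 = 31/F + 40*(1/25) = 31/F + 8/5 = 8/5 + 31/F)
h(43, -117)*S(-6) = (8/5 + 31/(-117))*(6 - 3*(-6)) = (8/5 + 31*(-1/117))*(6 + 18) = (8/5 - 31/117)*24 = (781/585)*24 = 6248/195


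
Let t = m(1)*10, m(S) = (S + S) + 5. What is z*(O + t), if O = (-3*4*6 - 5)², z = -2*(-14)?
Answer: 167972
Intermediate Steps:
z = 28
m(S) = 5 + 2*S (m(S) = 2*S + 5 = 5 + 2*S)
O = 5929 (O = (-12*6 - 5)² = (-72 - 5)² = (-77)² = 5929)
t = 70 (t = (5 + 2*1)*10 = (5 + 2)*10 = 7*10 = 70)
z*(O + t) = 28*(5929 + 70) = 28*5999 = 167972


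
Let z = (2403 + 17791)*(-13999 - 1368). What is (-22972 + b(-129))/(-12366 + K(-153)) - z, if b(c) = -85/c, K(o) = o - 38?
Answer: 502674726507197/1619853 ≈ 3.1032e+8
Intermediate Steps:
z = -310321198 (z = 20194*(-15367) = -310321198)
K(o) = -38 + o
(-22972 + b(-129))/(-12366 + K(-153)) - z = (-22972 - 85/(-129))/(-12366 + (-38 - 153)) - 1*(-310321198) = (-22972 - 85*(-1/129))/(-12366 - 191) + 310321198 = (-22972 + 85/129)/(-12557) + 310321198 = -2963303/129*(-1/12557) + 310321198 = 2963303/1619853 + 310321198 = 502674726507197/1619853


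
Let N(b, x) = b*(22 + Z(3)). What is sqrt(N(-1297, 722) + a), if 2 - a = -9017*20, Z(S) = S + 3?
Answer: sqrt(144026) ≈ 379.51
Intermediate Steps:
Z(S) = 3 + S
a = 180342 (a = 2 - (-9017)*20 = 2 - 1*(-180340) = 2 + 180340 = 180342)
N(b, x) = 28*b (N(b, x) = b*(22 + (3 + 3)) = b*(22 + 6) = b*28 = 28*b)
sqrt(N(-1297, 722) + a) = sqrt(28*(-1297) + 180342) = sqrt(-36316 + 180342) = sqrt(144026)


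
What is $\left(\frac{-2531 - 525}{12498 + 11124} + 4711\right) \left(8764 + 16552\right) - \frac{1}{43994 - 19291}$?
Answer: $\frac{34796265235154953}{291767133} \approx 1.1926 \cdot 10^{8}$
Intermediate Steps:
$\left(\frac{-2531 - 525}{12498 + 11124} + 4711\right) \left(8764 + 16552\right) - \frac{1}{43994 - 19291} = \left(- \frac{3056}{23622} + 4711\right) 25316 - \frac{1}{24703} = \left(\left(-3056\right) \frac{1}{23622} + 4711\right) 25316 - \frac{1}{24703} = \left(- \frac{1528}{11811} + 4711\right) 25316 - \frac{1}{24703} = \frac{55640093}{11811} \cdot 25316 - \frac{1}{24703} = \frac{1408584594388}{11811} - \frac{1}{24703} = \frac{34796265235154953}{291767133}$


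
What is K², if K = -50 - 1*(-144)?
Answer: 8836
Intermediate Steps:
K = 94 (K = -50 + 144 = 94)
K² = 94² = 8836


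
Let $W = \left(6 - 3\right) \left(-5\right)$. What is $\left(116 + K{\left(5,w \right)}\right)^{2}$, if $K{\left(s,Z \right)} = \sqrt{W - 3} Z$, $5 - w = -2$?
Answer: $12574 + 4872 i \sqrt{2} \approx 12574.0 + 6890.0 i$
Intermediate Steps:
$W = -15$ ($W = 3 \left(-5\right) = -15$)
$w = 7$ ($w = 5 - -2 = 5 + 2 = 7$)
$K{\left(s,Z \right)} = 3 i Z \sqrt{2}$ ($K{\left(s,Z \right)} = \sqrt{-15 - 3} Z = \sqrt{-18} Z = 3 i \sqrt{2} Z = 3 i Z \sqrt{2}$)
$\left(116 + K{\left(5,w \right)}\right)^{2} = \left(116 + 3 i 7 \sqrt{2}\right)^{2} = \left(116 + 21 i \sqrt{2}\right)^{2}$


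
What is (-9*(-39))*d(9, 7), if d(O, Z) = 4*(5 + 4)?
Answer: 12636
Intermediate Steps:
d(O, Z) = 36 (d(O, Z) = 4*9 = 36)
(-9*(-39))*d(9, 7) = -9*(-39)*36 = 351*36 = 12636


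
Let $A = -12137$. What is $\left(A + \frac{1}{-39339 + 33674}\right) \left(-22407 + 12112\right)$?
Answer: $\frac{141568822254}{1133} \approx 1.2495 \cdot 10^{8}$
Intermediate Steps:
$\left(A + \frac{1}{-39339 + 33674}\right) \left(-22407 + 12112\right) = \left(-12137 + \frac{1}{-39339 + 33674}\right) \left(-22407 + 12112\right) = \left(-12137 + \frac{1}{-5665}\right) \left(-10295\right) = \left(-12137 - \frac{1}{5665}\right) \left(-10295\right) = \left(- \frac{68756106}{5665}\right) \left(-10295\right) = \frac{141568822254}{1133}$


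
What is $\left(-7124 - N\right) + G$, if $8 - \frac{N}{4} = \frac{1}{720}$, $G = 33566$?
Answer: $\frac{4753801}{180} \approx 26410.0$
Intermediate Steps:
$N = \frac{5759}{180}$ ($N = 32 - \frac{4}{720} = 32 - \frac{1}{180} = \frac{5759}{180} \approx 31.994$)
$\left(-7124 - N\right) + G = \left(-7124 - \frac{5759}{180}\right) + 33566 = - \frac{1288079}{180} + 33566 = \frac{4753801}{180}$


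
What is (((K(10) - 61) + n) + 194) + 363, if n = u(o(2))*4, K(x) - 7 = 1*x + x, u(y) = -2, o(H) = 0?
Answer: 515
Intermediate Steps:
K(x) = 7 + 2*x (K(x) = 7 + (1*x + x) = 7 + (x + x) = 7 + 2*x)
n = -8 (n = -2*4 = -8)
(((K(10) - 61) + n) + 194) + 363 = ((((7 + 2*10) - 61) - 8) + 194) + 363 = ((((7 + 20) - 61) - 8) + 194) + 363 = (((27 - 61) - 8) + 194) + 363 = ((-34 - 8) + 194) + 363 = (-42 + 194) + 363 = 152 + 363 = 515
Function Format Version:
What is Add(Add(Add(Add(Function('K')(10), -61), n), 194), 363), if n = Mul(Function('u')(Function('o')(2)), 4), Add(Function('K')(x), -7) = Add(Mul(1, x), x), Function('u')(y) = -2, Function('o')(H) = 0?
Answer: 515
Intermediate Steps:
Function('K')(x) = Add(7, Mul(2, x)) (Function('K')(x) = Add(7, Add(Mul(1, x), x)) = Add(7, Add(x, x)) = Add(7, Mul(2, x)))
n = -8 (n = Mul(-2, 4) = -8)
Add(Add(Add(Add(Function('K')(10), -61), n), 194), 363) = Add(Add(Add(Add(Add(7, Mul(2, 10)), -61), -8), 194), 363) = Add(Add(Add(Add(Add(7, 20), -61), -8), 194), 363) = Add(Add(Add(Add(27, -61), -8), 194), 363) = Add(Add(Add(-34, -8), 194), 363) = Add(Add(-42, 194), 363) = Add(152, 363) = 515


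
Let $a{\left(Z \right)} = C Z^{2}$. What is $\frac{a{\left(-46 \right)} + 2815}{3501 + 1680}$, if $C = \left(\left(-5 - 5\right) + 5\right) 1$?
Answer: $- \frac{7765}{5181} \approx -1.4987$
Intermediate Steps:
$C = -5$ ($C = \left(\left(-5 - 5\right) + 5\right) 1 = \left(-10 + 5\right) 1 = \left(-5\right) 1 = -5$)
$a{\left(Z \right)} = - 5 Z^{2}$
$\frac{a{\left(-46 \right)} + 2815}{3501 + 1680} = \frac{- 5 \left(-46\right)^{2} + 2815}{3501 + 1680} = \frac{\left(-5\right) 2116 + 2815}{5181} = \left(-10580 + 2815\right) \frac{1}{5181} = \left(-7765\right) \frac{1}{5181} = - \frac{7765}{5181}$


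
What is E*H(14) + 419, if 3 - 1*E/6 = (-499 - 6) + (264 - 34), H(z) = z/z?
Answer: 2087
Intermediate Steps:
H(z) = 1
E = 1668 (E = 18 - 6*((-499 - 6) + (264 - 34)) = 18 - 6*(-505 + 230) = 18 - 6*(-275) = 18 + 1650 = 1668)
E*H(14) + 419 = 1668*1 + 419 = 1668 + 419 = 2087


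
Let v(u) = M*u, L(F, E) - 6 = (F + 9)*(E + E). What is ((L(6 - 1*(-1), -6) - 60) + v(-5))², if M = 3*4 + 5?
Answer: 109561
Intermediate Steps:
M = 17 (M = 12 + 5 = 17)
L(F, E) = 6 + 2*E*(9 + F) (L(F, E) = 6 + (F + 9)*(E + E) = 6 + (9 + F)*(2*E) = 6 + 2*E*(9 + F))
v(u) = 17*u
((L(6 - 1*(-1), -6) - 60) + v(-5))² = (((6 + 18*(-6) + 2*(-6)*(6 - 1*(-1))) - 60) + 17*(-5))² = (((6 - 108 + 2*(-6)*(6 + 1)) - 60) - 85)² = (((6 - 108 + 2*(-6)*7) - 60) - 85)² = (((6 - 108 - 84) - 60) - 85)² = ((-186 - 60) - 85)² = (-246 - 85)² = (-331)² = 109561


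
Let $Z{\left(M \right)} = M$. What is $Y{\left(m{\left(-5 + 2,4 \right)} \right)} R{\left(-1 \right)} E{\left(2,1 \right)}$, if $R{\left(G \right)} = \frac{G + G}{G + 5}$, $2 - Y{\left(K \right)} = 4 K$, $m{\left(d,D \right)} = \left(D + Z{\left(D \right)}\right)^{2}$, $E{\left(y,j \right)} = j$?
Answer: $127$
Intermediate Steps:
$m{\left(d,D \right)} = 4 D^{2}$ ($m{\left(d,D \right)} = \left(D + D\right)^{2} = \left(2 D\right)^{2} = 4 D^{2}$)
$Y{\left(K \right)} = 2 - 4 K$
$R{\left(G \right)} = \frac{2 G}{5 + G}$
$Y{\left(m{\left(-5 + 2,4 \right)} \right)} R{\left(-1 \right)} E{\left(2,1 \right)} = \left(2 - 4 \cdot 4 \cdot 4^{2}\right) 2 \left(-1\right) \frac{1}{5 - 1} \cdot 1 = \left(2 - 4 \cdot 4 \cdot 16\right) 2 \left(-1\right) \frac{1}{4} \cdot 1 = \left(2 - 256\right) 2 \left(-1\right) \frac{1}{4} \cdot 1 = \left(2 - 256\right) \left(- \frac{1}{2}\right) 1 = \left(-254\right) \left(- \frac{1}{2}\right) 1 = 127 \cdot 1 = 127$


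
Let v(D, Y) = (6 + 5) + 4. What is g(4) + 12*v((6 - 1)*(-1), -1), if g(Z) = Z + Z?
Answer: 188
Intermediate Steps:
g(Z) = 2*Z
v(D, Y) = 15 (v(D, Y) = 11 + 4 = 15)
g(4) + 12*v((6 - 1)*(-1), -1) = 2*4 + 12*15 = 8 + 180 = 188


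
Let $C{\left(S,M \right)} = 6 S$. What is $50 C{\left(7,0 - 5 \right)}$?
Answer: $2100$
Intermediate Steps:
$50 C{\left(7,0 - 5 \right)} = 50 \cdot 6 \cdot 7 = 50 \cdot 42 = 2100$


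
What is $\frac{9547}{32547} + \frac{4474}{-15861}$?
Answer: $\frac{645521}{57358663} \approx 0.011254$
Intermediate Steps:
$\frac{9547}{32547} + \frac{4474}{-15861} = 9547 \cdot \frac{1}{32547} + 4474 \left(- \frac{1}{15861}\right) = \frac{9547}{32547} - \frac{4474}{15861} = \frac{645521}{57358663}$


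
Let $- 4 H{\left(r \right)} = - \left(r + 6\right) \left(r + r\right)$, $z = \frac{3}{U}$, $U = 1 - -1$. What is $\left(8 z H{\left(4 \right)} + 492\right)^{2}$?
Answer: $535824$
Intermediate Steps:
$U = 2$ ($U = 1 + 1 = 2$)
$z = \frac{3}{2} \approx 1.5$
$H{\left(r \right)} = \frac{r \left(6 + r\right)}{2}$ ($H{\left(r \right)} = - \frac{\left(-1\right) \left(r + 6\right) \left(r + r\right)}{4} = - \frac{\left(-1\right) \left(6 + r\right) 2 r}{4} = - \frac{\left(-1\right) 2 r \left(6 + r\right)}{4} = - \frac{\left(-2\right) r \left(6 + r\right)}{4} = \frac{r \left(6 + r\right)}{2}$)
$\left(8 z H{\left(4 \right)} + 492\right)^{2} = \left(8 \cdot \frac{3}{2} \cdot \frac{1}{2} \cdot 4 \left(6 + 4\right) + 492\right)^{2} = \left(12 \cdot \frac{1}{2} \cdot 4 \cdot 10 + 492\right)^{2} = \left(12 \cdot 20 + 492\right)^{2} = \left(240 + 492\right)^{2} = 732^{2} = 535824$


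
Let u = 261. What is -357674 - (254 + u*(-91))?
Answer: -334177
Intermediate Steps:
-357674 - (254 + u*(-91)) = -357674 - (254 + 261*(-91)) = -357674 - (254 - 23751) = -357674 - 1*(-23497) = -357674 + 23497 = -334177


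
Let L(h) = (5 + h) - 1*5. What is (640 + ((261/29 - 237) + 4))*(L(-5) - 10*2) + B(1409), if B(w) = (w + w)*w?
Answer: 3960162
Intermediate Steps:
L(h) = h (L(h) = (5 + h) - 5 = h)
B(w) = 2*w**2 (B(w) = (2*w)*w = 2*w**2)
(640 + ((261/29 - 237) + 4))*(L(-5) - 10*2) + B(1409) = (640 + ((261/29 - 237) + 4))*(-5 - 10*2) + 2*1409**2 = (640 + ((261*(1/29) - 237) + 4))*(-5 - 20) + 2*1985281 = (640 + ((9 - 237) + 4))*(-25) + 3970562 = (640 + (-228 + 4))*(-25) + 3970562 = (640 - 224)*(-25) + 3970562 = 416*(-25) + 3970562 = -10400 + 3970562 = 3960162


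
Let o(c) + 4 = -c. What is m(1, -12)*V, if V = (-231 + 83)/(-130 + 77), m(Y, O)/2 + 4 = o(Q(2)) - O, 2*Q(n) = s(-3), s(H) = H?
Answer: 1628/53 ≈ 30.717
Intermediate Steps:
Q(n) = -3/2 (Q(n) = (½)*(-3) = -3/2)
o(c) = -4 - c
m(Y, O) = -13 - 2*O (m(Y, O) = -8 + 2*((-4 - 1*(-3/2)) - O) = -8 + 2*((-4 + 3/2) - O) = -8 + 2*(-5/2 - O) = -8 + (-5 - 2*O) = -13 - 2*O)
V = 148/53 (V = -148/(-53) = -148*(-1/53) = 148/53 ≈ 2.7925)
m(1, -12)*V = (-13 - 2*(-12))*(148/53) = (-13 + 24)*(148/53) = 11*(148/53) = 1628/53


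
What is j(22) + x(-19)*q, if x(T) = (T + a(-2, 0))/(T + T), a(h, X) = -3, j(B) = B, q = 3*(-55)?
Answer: -1397/19 ≈ -73.526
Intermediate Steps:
q = -165
x(T) = (-3 + T)/(2*T) (x(T) = (T - 3)/(T + T) = (-3 + T)/((2*T)) = (-3 + T)*(1/(2*T)) = (-3 + T)/(2*T))
j(22) + x(-19)*q = 22 + ((½)*(-3 - 19)/(-19))*(-165) = 22 + ((½)*(-1/19)*(-22))*(-165) = 22 + (11/19)*(-165) = 22 - 1815/19 = -1397/19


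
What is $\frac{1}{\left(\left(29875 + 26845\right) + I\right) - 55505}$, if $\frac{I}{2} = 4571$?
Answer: $\frac{1}{10357} \approx 9.6553 \cdot 10^{-5}$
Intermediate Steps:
$I = 9142$ ($I = 2 \cdot 4571 = 9142$)
$\frac{1}{\left(\left(29875 + 26845\right) + I\right) - 55505} = \frac{1}{\left(\left(29875 + 26845\right) + 9142\right) - 55505} = \frac{1}{\left(56720 + 9142\right) - 55505} = \frac{1}{65862 - 55505} = \frac{1}{10357}$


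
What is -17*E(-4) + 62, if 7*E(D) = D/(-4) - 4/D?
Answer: 400/7 ≈ 57.143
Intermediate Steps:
E(D) = -4/(7*D) - D/28 (E(D) = (D/(-4) - 4/D)/7 = (D*(-¼) - 4/D)/7 = (-D/4 - 4/D)/7 = (-4/D - D/4)/7 = -4/(7*D) - D/28)
-17*E(-4) + 62 = -17*(-16 - 1*(-4)²)/(28*(-4)) + 62 = -17*(-1)*(-16 - 1*16)/(28*4) + 62 = -17*(-1)*(-16 - 16)/(28*4) + 62 = -17*(-1)*(-32)/(28*4) + 62 = -17*2/7 + 62 = -34/7 + 62 = 400/7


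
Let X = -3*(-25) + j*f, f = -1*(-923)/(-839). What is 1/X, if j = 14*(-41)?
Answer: 839/592727 ≈ 0.0014155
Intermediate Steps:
j = -574
f = -923/839 (f = 923*(-1/839) = -923/839 ≈ -1.1001)
X = 592727/839 (X = -3*(-25) - 574*(-923/839) = 75 + 529802/839 = 592727/839 ≈ 706.47)
1/X = 1/(592727/839) = 839/592727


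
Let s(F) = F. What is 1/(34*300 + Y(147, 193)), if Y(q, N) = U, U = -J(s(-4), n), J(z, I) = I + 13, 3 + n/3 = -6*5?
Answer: 1/10286 ≈ 9.7219e-5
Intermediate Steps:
n = -99 (n = -9 + 3*(-6*5) = -9 + 3*(-30) = -9 - 90 = -99)
J(z, I) = 13 + I
U = 86 (U = -(13 - 99) = -1*(-86) = 86)
Y(q, N) = 86
1/(34*300 + Y(147, 193)) = 1/(34*300 + 86) = 1/(10200 + 86) = 1/10286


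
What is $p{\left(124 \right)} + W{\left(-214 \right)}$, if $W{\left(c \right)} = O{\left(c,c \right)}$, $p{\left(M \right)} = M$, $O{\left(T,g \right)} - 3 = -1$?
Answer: $126$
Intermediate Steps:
$O{\left(T,g \right)} = 2$ ($O{\left(T,g \right)} = 3 - 1 = 2$)
$W{\left(c \right)} = 2$
$p{\left(124 \right)} + W{\left(-214 \right)} = 124 + 2 = 126$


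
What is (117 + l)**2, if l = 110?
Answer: 51529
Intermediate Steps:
(117 + l)**2 = (117 + 110)**2 = 227**2 = 51529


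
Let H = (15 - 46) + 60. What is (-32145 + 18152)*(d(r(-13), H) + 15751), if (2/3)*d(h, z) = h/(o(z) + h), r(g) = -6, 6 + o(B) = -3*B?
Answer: -2424455166/11 ≈ -2.2040e+8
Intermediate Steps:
o(B) = -6 - 3*B
H = 29 (H = -31 + 60 = 29)
d(h, z) = 3*h/(2*(-6 + h - 3*z)) (d(h, z) = 3*(h/((-6 - 3*z) + h))/2 = 3*(h/(-6 + h - 3*z))/2 = 3*h/(2*(-6 + h - 3*z)))
(-32145 + 18152)*(d(r(-13), H) + 15751) = (-32145 + 18152)*(-3*(-6)/(12 - 2*(-6) + 6*29) + 15751) = -13993*(-3*(-6)/(12 + 12 + 174) + 15751) = -13993*(-3*(-6)/198 + 15751) = -13993*(-3*(-6)*1/198 + 15751) = -13993*(1/11 + 15751) = -13993*173262/11 = -2424455166/11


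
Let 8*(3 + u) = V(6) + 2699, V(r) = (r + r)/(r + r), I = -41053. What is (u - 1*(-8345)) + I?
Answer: -64747/2 ≈ -32374.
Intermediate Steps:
V(r) = 1 (V(r) = (2*r)/((2*r)) = (2*r)*(1/(2*r)) = 1)
u = 669/2 (u = -3 + (1 + 2699)/8 = -3 + (1/8)*2700 = -3 + 675/2 = 669/2 ≈ 334.50)
(u - 1*(-8345)) + I = (669/2 - 1*(-8345)) - 41053 = (669/2 + 8345) - 41053 = 17359/2 - 41053 = -64747/2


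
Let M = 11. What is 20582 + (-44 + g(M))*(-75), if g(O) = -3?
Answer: 24107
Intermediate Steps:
20582 + (-44 + g(M))*(-75) = 20582 + (-44 - 3)*(-75) = 20582 - 47*(-75) = 20582 + 3525 = 24107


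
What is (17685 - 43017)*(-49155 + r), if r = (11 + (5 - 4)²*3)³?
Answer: 1175683452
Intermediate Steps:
r = 2744 (r = (11 + 1²*3)³ = (11 + 1*3)³ = (11 + 3)³ = 14³ = 2744)
(17685 - 43017)*(-49155 + r) = (17685 - 43017)*(-49155 + 2744) = -25332*(-46411) = 1175683452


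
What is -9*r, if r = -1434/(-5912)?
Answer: -6453/2956 ≈ -2.1830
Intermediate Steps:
r = 717/2956 (r = -1434*(-1/5912) = 717/2956 ≈ 0.24256)
-9*r = -9*717/2956 = -6453/2956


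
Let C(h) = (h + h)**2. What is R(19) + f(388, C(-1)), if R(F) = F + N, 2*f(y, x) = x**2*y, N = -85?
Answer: 3038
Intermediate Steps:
C(h) = 4*h**2 (C(h) = (2*h)**2 = 4*h**2)
f(y, x) = y*x**2/2 (f(y, x) = (x**2*y)/2 = (y*x**2)/2 = y*x**2/2)
R(F) = -85 + F (R(F) = F - 85 = -85 + F)
R(19) + f(388, C(-1)) = (-85 + 19) + (1/2)*388*(4*(-1)**2)**2 = -66 + (1/2)*388*(4*1)**2 = -66 + (1/2)*388*4**2 = -66 + (1/2)*388*16 = -66 + 3104 = 3038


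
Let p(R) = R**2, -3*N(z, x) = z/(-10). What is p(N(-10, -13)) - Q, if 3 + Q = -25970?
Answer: 233758/9 ≈ 25973.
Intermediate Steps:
N(z, x) = z/30 (N(z, x) = -z/(3*(-10)) = -z*(-1)/(3*10) = -(-1)*z/30 = z/30)
Q = -25973 (Q = -3 - 25970 = -25973)
p(N(-10, -13)) - Q = ((1/30)*(-10))**2 - 1*(-25973) = (-1/3)**2 + 25973 = 1/9 + 25973 = 233758/9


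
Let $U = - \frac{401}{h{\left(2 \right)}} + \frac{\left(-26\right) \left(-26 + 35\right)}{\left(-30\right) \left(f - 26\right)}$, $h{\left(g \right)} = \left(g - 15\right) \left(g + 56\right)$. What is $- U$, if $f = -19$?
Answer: $- \frac{20273}{56550} \approx -0.3585$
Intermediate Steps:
$h{\left(g \right)} = \left(-15 + g\right) \left(56 + g\right)$
$U = \frac{20273}{56550}$ ($U = - \frac{401}{-840 + 2^{2} + 41 \cdot 2} + \frac{\left(-26\right) \left(-26 + 35\right)}{\left(-30\right) \left(-19 - 26\right)} = - \frac{401}{-840 + 4 + 82} + \frac{\left(-26\right) 9}{\left(-30\right) \left(-45\right)} = - \frac{401}{-754} - \frac{234}{1350} = \left(-401\right) \left(- \frac{1}{754}\right) - \frac{13}{75} = \frac{401}{754} - \frac{13}{75} = \frac{20273}{56550} \approx 0.3585$)
$- U = \left(-1\right) \frac{20273}{56550} = - \frac{20273}{56550}$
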